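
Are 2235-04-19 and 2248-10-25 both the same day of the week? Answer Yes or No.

From Apr 19, 2235 to Oct 25, 2248 is 4938 days.
4938 mod 7 = 3, so they are different weekdays.
(Apr 19, 2235 is a Sunday; Oct 25, 2248 is a Wednesday.)

No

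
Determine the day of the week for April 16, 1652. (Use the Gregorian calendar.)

Tuesday

Doomsday rule: the anchor day for the 1600s is Tuesday. For year 52: 52÷12 = 4 r 4, and 4÷4 = 1, so 4+4+1 = 9.
Tuesday + 9 ≡ Thursday — that's 1652's doomsday.
In April the doomsday date is Apr 4.
Apr 16 is 12 days after Apr 4; 12 mod 7 = 5, so Thursday + 5 = Tuesday.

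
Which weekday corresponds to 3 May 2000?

Wednesday

January 1, 2000 is a Saturday.
Jan 1, 2000 → Feb 1, 2000: 31 days (January has 31).
Feb 1, 2000 → Mar 1, 2000: 29 days (February has 29).
Mar 1, 2000 → Apr 1, 2000: 31 days (March has 31).
Apr 1, 2000 → May 1, 2000: 30 days (April has 30).
May 1, 2000 → May 3, 2000: 2 days.
Total: 123 days.
123 mod 7 = 4, so Saturday + 4 = Wednesday.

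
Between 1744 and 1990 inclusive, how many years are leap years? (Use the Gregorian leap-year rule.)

60

Multiples of 4 in [1744,1990]: 62.
Of those, multiples of 100: 2 (not leap unless ÷400).
Multiples of 400: 0.
Leap years = 62 − 2 + 0 = 60.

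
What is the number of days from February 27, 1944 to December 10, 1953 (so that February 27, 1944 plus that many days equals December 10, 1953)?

Feb 27, 1944 → Feb 27, 1945: 366 days (Feb 29, 1944 is in that span).
Feb 27, 1945 → Feb 27, 1946: 365 days.
Feb 27, 1946 → Feb 27, 1947: 365 days.
Feb 27, 1947 → Feb 27, 1948: 365 days.
Feb 27, 1948 → Feb 27, 1949: 366 days (Feb 29, 1948 is in that span).
Feb 27, 1949 → Feb 27, 1950: 365 days.
Feb 27, 1950 → Feb 27, 1951: 365 days.
Feb 27, 1951 → Feb 27, 1952: 365 days.
Feb 27, 1952 → Feb 27, 1953: 366 days (Feb 29, 1952 is in that span).
Feb 27, 1953 → Mar 27, 1953: 28 days (February has 28).
Mar 27, 1953 → Apr 27, 1953: 31 days (March has 31).
Apr 27, 1953 → May 27, 1953: 30 days (April has 30).
May 27, 1953 → Jun 27, 1953: 31 days (May has 31).
Jun 27, 1953 → Jul 27, 1953: 30 days (June has 30).
Jul 27, 1953 → Aug 27, 1953: 31 days (July has 31).
Aug 27, 1953 → Sep 27, 1953: 31 days (August has 31).
Sep 27, 1953 → Oct 27, 1953: 30 days (September has 30).
Oct 27, 1953 → Nov 27, 1953: 31 days (October has 31).
Nov 27, 1953 → Dec 10, 1953: 13 days.
Total: 3574 days.

3574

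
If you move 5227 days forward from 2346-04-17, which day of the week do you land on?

Monday

Apr 17, 2346 is a Wednesday.
5227 mod 7 = 5, so 5227 days after a Wednesday is Wednesday + 5 = Monday.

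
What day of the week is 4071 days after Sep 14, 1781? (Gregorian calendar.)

Tuesday

Sep 14, 1781 is a Friday.
4071 mod 7 = 4, so 4071 days after a Friday is Friday + 4 = Tuesday.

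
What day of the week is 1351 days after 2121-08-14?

Thursday

First find the weekday of Aug 14, 2121. Doomsday rule: the anchor day for the 2100s is Sunday. For year 21: 21÷12 = 1 r 9, and 9÷4 = 2, so 1+9+2 = 12.
Sunday + 12 ≡ Friday — that's 2121's doomsday.
In August the doomsday date is Aug 8.
Aug 14 is 6 days after Aug 8; 6 mod 7 = 6, so Friday + 6 = Thursday.
1351 mod 7 = 0, so 1351 days after a Thursday is Thursday + 0 = Thursday.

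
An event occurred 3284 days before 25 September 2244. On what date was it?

−366 (one year; includes Feb 29, 2244) → Sep 25, 2243 (2918 left).
−365 (one year) → Sep 25, 2242 (2553 left).
−365 (one year) → Sep 25, 2241 (2188 left).
−365 (one year) → Sep 25, 2240 (1823 left).
−366 (one year; includes Feb 29, 2240) → Sep 25, 2239 (1457 left).
−365 (one year) → Sep 25, 2238 (1092 left).
−365 (one year) → Sep 25, 2237 (727 left).
−365 (one year) → Sep 25, 2236 (362 left).
−25 → Aug 31, 2236 (end of Aug, 31 days; 337 left).
−31 → Jul 31, 2236 (end of Jul, 31 days; 306 left).
−31 → Jun 30, 2236 (end of Jun, 30 days; 275 left).
−30 → May 31, 2236 (end of May, 31 days; 245 left).
−31 → Apr 30, 2236 (end of Apr, 30 days; 214 left).
−30 → Mar 31, 2236 (end of Mar, 31 days; 184 left).
−31 → Feb 29, 2236 (end of Feb, 29 days; 153 left).
−29 → Jan 31, 2236 (end of Jan, 31 days; 124 left).
−31 → Dec 31, 2235 (end of Dec, 31 days; 93 left).
−31 → Nov 30, 2235 (end of Nov, 30 days; 62 left).
−30 → Oct 31, 2235 (end of Oct, 31 days; 32 left).
−31 → Sep 30, 2235 (end of Sep, 30 days; 1 left).
−1 → Sep 29, 2235.

September 29, 2235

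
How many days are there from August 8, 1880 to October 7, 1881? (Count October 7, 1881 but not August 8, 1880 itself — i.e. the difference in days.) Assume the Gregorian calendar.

425

Aug 8, 1880 → Aug 8, 1881: 365 days.
Aug 8, 1881 → Sep 8, 1881: 31 days (August has 31).
Sep 8, 1881 → Oct 7, 1881: 29 days.
Total: 425 days.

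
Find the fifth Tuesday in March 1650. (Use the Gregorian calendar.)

March 29, 1650

March 1, 1650 is a Tuesday.
The first Tuesday is therefore March 1 (same day).
The fifth Tuesday is 1 + 4×7 = March 29.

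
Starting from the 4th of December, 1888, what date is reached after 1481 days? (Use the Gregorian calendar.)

+365 (one year) → Dec 4, 1889 (1116 left).
+365 (one year) → Dec 4, 1890 (751 left).
+365 (one year) → Dec 4, 1891 (386 left).
Dec has 31 days: +28 → Jan 1, 1892 (358 left).
Jan has 31 days: +31 → Feb 1, 1892 (327 left).
Feb has 29 days: +29 → Mar 1, 1892 (298 left).
Mar has 31 days: +31 → Apr 1, 1892 (267 left).
Apr has 30 days: +30 → May 1, 1892 (237 left).
May has 31 days: +31 → Jun 1, 1892 (206 left).
Jun has 30 days: +30 → Jul 1, 1892 (176 left).
Jul has 31 days: +31 → Aug 1, 1892 (145 left).
Aug has 31 days: +31 → Sep 1, 1892 (114 left).
Sep has 30 days: +30 → Oct 1, 1892 (84 left).
Oct has 31 days: +31 → Nov 1, 1892 (53 left).
Nov has 30 days: +30 → Dec 1, 1892 (23 left).
+23 → Dec 24, 1892.

December 24, 1892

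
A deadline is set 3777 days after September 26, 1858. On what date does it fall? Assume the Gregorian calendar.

January 28, 1869

+365 (one year) → Sep 26, 1859 (3412 left).
+366 (one year; includes Feb 29, 1860) → Sep 26, 1860 (3046 left).
+365 (one year) → Sep 26, 1861 (2681 left).
+365 (one year) → Sep 26, 1862 (2316 left).
+365 (one year) → Sep 26, 1863 (1951 left).
+366 (one year; includes Feb 29, 1864) → Sep 26, 1864 (1585 left).
+365 (one year) → Sep 26, 1865 (1220 left).
+365 (one year) → Sep 26, 1866 (855 left).
+365 (one year) → Sep 26, 1867 (490 left).
+366 (one year; includes Feb 29, 1868) → Sep 26, 1868 (124 left).
Sep has 30 days: +5 → Oct 1, 1868 (119 left).
Oct has 31 days: +31 → Nov 1, 1868 (88 left).
Nov has 30 days: +30 → Dec 1, 1868 (58 left).
Dec has 31 days: +31 → Jan 1, 1869 (27 left).
+27 → Jan 28, 1869.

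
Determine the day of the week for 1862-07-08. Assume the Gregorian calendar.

Tuesday

Doomsday rule: the anchor day for the 1800s is Friday. For year 62: 62÷12 = 5 r 2, and 2÷4 = 0, so 5+2+0 = 7.
Friday + 7 ≡ Friday — that's 1862's doomsday.
In July the doomsday date is Jul 11.
Jul 8 is 3 days before Jul 11; 3 mod 7 = 3, so Friday − 3 = Tuesday.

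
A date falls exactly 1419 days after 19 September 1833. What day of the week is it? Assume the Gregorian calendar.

First find the weekday of Sep 19, 1833. Doomsday rule: the anchor day for the 1800s is Friday. For year 33: 33÷12 = 2 r 9, and 9÷4 = 2, so 2+9+2 = 13.
Friday + 13 ≡ Thursday — that's 1833's doomsday.
In September the doomsday date is Sep 5.
Sep 19 is 14 days after Sep 5; 14 mod 7 = 0, so Thursday + 0 = Thursday.
1419 mod 7 = 5, so 1419 days after a Thursday is Thursday + 5 = Tuesday.

Tuesday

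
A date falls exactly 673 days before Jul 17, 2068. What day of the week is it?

Monday

Jul 17, 2068 is a Tuesday.
673 mod 7 = 1, so 673 days before a Tuesday is Tuesday − 1 = Monday.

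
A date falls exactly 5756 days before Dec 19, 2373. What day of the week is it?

Monday

First find the weekday of Dec 19, 2373. Doomsday rule: the anchor day for the 2300s is Wednesday. For year 73: 73÷12 = 6 r 1, and 1÷4 = 0, so 6+1+0 = 7.
Wednesday + 7 ≡ Wednesday — that's 2373's doomsday.
In December the doomsday date is Dec 12.
Dec 19 is 7 days after Dec 12; 7 mod 7 = 0, so Wednesday + 0 = Wednesday.
5756 mod 7 = 2, so 5756 days before a Wednesday is Wednesday − 2 = Monday.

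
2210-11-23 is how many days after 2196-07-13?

5245

Jul 13, 2196 → Jul 13, 2197: 365 days.
Jul 13, 2197 → Jul 13, 2198: 365 days.
Jul 13, 2198 → Jul 13, 2199: 365 days.
Jul 13, 2199 → Jul 13, 2200: 365 days.
Jul 13, 2200 → Jul 13, 2201: 365 days.
Jul 13, 2201 → Jul 13, 2202: 365 days.
Jul 13, 2202 → Jul 13, 2203: 365 days.
Jul 13, 2203 → Jul 13, 2204: 366 days (Feb 29, 2204 is in that span).
Jul 13, 2204 → Jul 13, 2205: 365 days.
Jul 13, 2205 → Jul 13, 2206: 365 days.
Jul 13, 2206 → Jul 13, 2207: 365 days.
Jul 13, 2207 → Jul 13, 2208: 366 days (Feb 29, 2208 is in that span).
Jul 13, 2208 → Jul 13, 2209: 365 days.
Jul 13, 2209 → Jul 13, 2210: 365 days.
Jul 13, 2210 → Aug 13, 2210: 31 days (July has 31).
Aug 13, 2210 → Sep 13, 2210: 31 days (August has 31).
Sep 13, 2210 → Oct 13, 2210: 30 days (September has 30).
Oct 13, 2210 → Nov 13, 2210: 31 days (October has 31).
Nov 13, 2210 → Nov 23, 2210: 10 days.
Total: 5245 days.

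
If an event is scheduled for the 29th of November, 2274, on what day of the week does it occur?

Doomsday rule: the anchor day for the 2200s is Friday. For year 74: 74÷12 = 6 r 2, and 2÷4 = 0, so 6+2+0 = 8.
Friday + 8 ≡ Saturday — that's 2274's doomsday.
In November the doomsday date is Nov 7.
Nov 29 is 22 days after Nov 7; 22 mod 7 = 1, so Saturday + 1 = Sunday.

Sunday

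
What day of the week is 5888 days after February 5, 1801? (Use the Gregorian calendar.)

Feb 5, 1801 is a Thursday.
5888 mod 7 = 1, so 5888 days after a Thursday is Thursday + 1 = Friday.

Friday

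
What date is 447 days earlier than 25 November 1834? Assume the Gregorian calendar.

−365 (one year) → Nov 25, 1833 (82 left).
−25 → Oct 31, 1833 (end of Oct, 31 days; 57 left).
−31 → Sep 30, 1833 (end of Sep, 30 days; 26 left).
−26 → Sep 4, 1833.

September 4, 1833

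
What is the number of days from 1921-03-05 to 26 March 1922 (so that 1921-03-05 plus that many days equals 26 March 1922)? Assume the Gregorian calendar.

386

Mar 5, 1921 → Apr 5, 1921: 31 days (March has 31).
Apr 5, 1921 → May 5, 1921: 30 days (April has 30).
May 5, 1921 → Jun 5, 1921: 31 days (May has 31).
Jun 5, 1921 → Jul 5, 1921: 30 days (June has 30).
Jul 5, 1921 → Aug 5, 1921: 31 days (July has 31).
Aug 5, 1921 → Sep 5, 1921: 31 days (August has 31).
Sep 5, 1921 → Oct 5, 1921: 30 days (September has 30).
Oct 5, 1921 → Nov 5, 1921: 31 days (October has 31).
Nov 5, 1921 → Dec 5, 1921: 30 days (November has 30).
Dec 5, 1921 → Jan 5, 1922: 31 days (December has 31).
Jan 5, 1922 → Feb 5, 1922: 31 days (January has 31).
Feb 5, 1922 → Mar 5, 1922: 28 days (February has 28).
Mar 5, 1922 → Mar 26, 1922: 21 days.
Total: 386 days.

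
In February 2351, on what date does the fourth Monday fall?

February 26, 2351

February 1, 2351 is a Thursday.
The first Monday is therefore February 5 (4 days later).
The fourth Monday is 5 + 3×7 = February 26.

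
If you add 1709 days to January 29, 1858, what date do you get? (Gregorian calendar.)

+365 (one year) → Jan 29, 1859 (1344 left).
+365 (one year) → Jan 29, 1860 (979 left).
+366 (one year; includes Feb 29, 1860) → Jan 29, 1861 (613 left).
+365 (one year) → Jan 29, 1862 (248 left).
Jan has 31 days: +3 → Feb 1, 1862 (245 left).
Feb has 28 days: +28 → Mar 1, 1862 (217 left).
Mar has 31 days: +31 → Apr 1, 1862 (186 left).
Apr has 30 days: +30 → May 1, 1862 (156 left).
May has 31 days: +31 → Jun 1, 1862 (125 left).
Jun has 30 days: +30 → Jul 1, 1862 (95 left).
Jul has 31 days: +31 → Aug 1, 1862 (64 left).
Aug has 31 days: +31 → Sep 1, 1862 (33 left).
Sep has 30 days: +30 → Oct 1, 1862 (3 left).
+3 → Oct 4, 1862.

October 4, 1862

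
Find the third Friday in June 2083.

June 1, 2083 is a Tuesday.
The first Friday is therefore June 4 (3 days later).
The third Friday is 4 + 2×7 = June 18.

June 18, 2083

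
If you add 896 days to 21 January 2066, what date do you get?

+365 (one year) → Jan 21, 2067 (531 left).
+365 (one year) → Jan 21, 2068 (166 left).
Jan has 31 days: +11 → Feb 1, 2068 (155 left).
Feb has 29 days: +29 → Mar 1, 2068 (126 left).
Mar has 31 days: +31 → Apr 1, 2068 (95 left).
Apr has 30 days: +30 → May 1, 2068 (65 left).
May has 31 days: +31 → Jun 1, 2068 (34 left).
Jun has 30 days: +30 → Jul 1, 2068 (4 left).
+4 → Jul 5, 2068.

July 5, 2068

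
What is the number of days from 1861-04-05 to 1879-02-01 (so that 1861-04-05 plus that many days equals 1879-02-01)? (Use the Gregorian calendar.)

Apr 5, 1861 → Apr 5, 1862: 365 days.
Apr 5, 1862 → Apr 5, 1863: 365 days.
Apr 5, 1863 → Apr 5, 1864: 366 days (Feb 29, 1864 is in that span).
Apr 5, 1864 → Apr 5, 1865: 365 days.
Apr 5, 1865 → Apr 5, 1866: 365 days.
Apr 5, 1866 → Apr 5, 1867: 365 days.
Apr 5, 1867 → Apr 5, 1868: 366 days (Feb 29, 1868 is in that span).
Apr 5, 1868 → Apr 5, 1869: 365 days.
Apr 5, 1869 → Apr 5, 1870: 365 days.
Apr 5, 1870 → Apr 5, 1871: 365 days.
Apr 5, 1871 → Apr 5, 1872: 366 days (Feb 29, 1872 is in that span).
Apr 5, 1872 → Apr 5, 1873: 365 days.
Apr 5, 1873 → Apr 5, 1874: 365 days.
Apr 5, 1874 → Apr 5, 1875: 365 days.
Apr 5, 1875 → Apr 5, 1876: 366 days (Feb 29, 1876 is in that span).
Apr 5, 1876 → Apr 5, 1877: 365 days.
Apr 5, 1877 → Apr 5, 1878: 365 days.
Apr 5, 1878 → May 5, 1878: 30 days (April has 30).
May 5, 1878 → Jun 5, 1878: 31 days (May has 31).
Jun 5, 1878 → Jul 5, 1878: 30 days (June has 30).
Jul 5, 1878 → Aug 5, 1878: 31 days (July has 31).
Aug 5, 1878 → Sep 5, 1878: 31 days (August has 31).
Sep 5, 1878 → Oct 5, 1878: 30 days (September has 30).
Oct 5, 1878 → Nov 5, 1878: 31 days (October has 31).
Nov 5, 1878 → Dec 5, 1878: 30 days (November has 30).
Dec 5, 1878 → Jan 5, 1879: 31 days (December has 31).
Jan 5, 1879 → Feb 1, 1879: 27 days.
Total: 6511 days.

6511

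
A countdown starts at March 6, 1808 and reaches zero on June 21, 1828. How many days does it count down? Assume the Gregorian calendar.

7412

Mar 6, 1808 → Mar 6, 1809: 365 days.
Mar 6, 1809 → Mar 6, 1810: 365 days.
Mar 6, 1810 → Mar 6, 1811: 365 days.
Mar 6, 1811 → Mar 6, 1812: 366 days (Feb 29, 1812 is in that span).
Mar 6, 1812 → Mar 6, 1813: 365 days.
Mar 6, 1813 → Mar 6, 1814: 365 days.
Mar 6, 1814 → Mar 6, 1815: 365 days.
Mar 6, 1815 → Mar 6, 1816: 366 days (Feb 29, 1816 is in that span).
Mar 6, 1816 → Mar 6, 1817: 365 days.
Mar 6, 1817 → Mar 6, 1818: 365 days.
Mar 6, 1818 → Mar 6, 1819: 365 days.
Mar 6, 1819 → Mar 6, 1820: 366 days (Feb 29, 1820 is in that span).
Mar 6, 1820 → Mar 6, 1821: 365 days.
Mar 6, 1821 → Mar 6, 1822: 365 days.
Mar 6, 1822 → Mar 6, 1823: 365 days.
Mar 6, 1823 → Mar 6, 1824: 366 days (Feb 29, 1824 is in that span).
Mar 6, 1824 → Mar 6, 1825: 365 days.
Mar 6, 1825 → Mar 6, 1826: 365 days.
Mar 6, 1826 → Mar 6, 1827: 365 days.
Mar 6, 1827 → Mar 6, 1828: 366 days (Feb 29, 1828 is in that span).
Mar 6, 1828 → Apr 6, 1828: 31 days (March has 31).
Apr 6, 1828 → May 6, 1828: 30 days (April has 30).
May 6, 1828 → Jun 6, 1828: 31 days (May has 31).
Jun 6, 1828 → Jun 21, 1828: 15 days.
Total: 7412 days.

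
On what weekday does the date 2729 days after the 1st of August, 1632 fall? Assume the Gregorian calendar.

Saturday

First find the weekday of Aug 1, 1632. Doomsday rule: the anchor day for the 1600s is Tuesday. For year 32: 32÷12 = 2 r 8, and 8÷4 = 2, so 2+8+2 = 12.
Tuesday + 12 ≡ Sunday — that's 1632's doomsday.
In August the doomsday date is Aug 8.
Aug 1 is 7 days before Aug 8; 7 mod 7 = 0, so Sunday − 0 = Sunday.
2729 mod 7 = 6, so 2729 days after a Sunday is Sunday + 6 = Saturday.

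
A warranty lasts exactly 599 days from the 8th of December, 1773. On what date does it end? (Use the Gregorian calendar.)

+365 (one year) → Dec 8, 1774 (234 left).
Dec has 31 days: +24 → Jan 1, 1775 (210 left).
Jan has 31 days: +31 → Feb 1, 1775 (179 left).
Feb has 28 days: +28 → Mar 1, 1775 (151 left).
Mar has 31 days: +31 → Apr 1, 1775 (120 left).
Apr has 30 days: +30 → May 1, 1775 (90 left).
May has 31 days: +31 → Jun 1, 1775 (59 left).
Jun has 30 days: +30 → Jul 1, 1775 (29 left).
+29 → Jul 30, 1775.

July 30, 1775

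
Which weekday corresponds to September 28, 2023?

Thursday

Doomsday rule: the anchor day for the 2000s is Tuesday. For year 23: 23÷12 = 1 r 11, and 11÷4 = 2, so 1+11+2 = 14.
Tuesday + 14 ≡ Tuesday — that's 2023's doomsday.
In September the doomsday date is Sep 5.
Sep 28 is 23 days after Sep 5; 23 mod 7 = 2, so Tuesday + 2 = Thursday.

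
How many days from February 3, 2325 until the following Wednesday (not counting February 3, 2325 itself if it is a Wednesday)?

Feb 3, 2325 is a Tuesday.
From Tuesday to the next Wednesday is 1 day.

1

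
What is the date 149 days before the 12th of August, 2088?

March 16, 2088

−12 → Jul 31, 2088 (end of Jul, 31 days; 137 left).
−31 → Jun 30, 2088 (end of Jun, 30 days; 106 left).
−30 → May 31, 2088 (end of May, 31 days; 76 left).
−31 → Apr 30, 2088 (end of Apr, 30 days; 45 left).
−30 → Mar 31, 2088 (end of Mar, 31 days; 15 left).
−15 → Mar 16, 2088.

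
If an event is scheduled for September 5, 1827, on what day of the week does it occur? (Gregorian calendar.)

Doomsday rule: the anchor day for the 1800s is Friday. For year 27: 27÷12 = 2 r 3, and 3÷4 = 0, so 2+3+0 = 5.
Friday + 5 ≡ Wednesday — that's 1827's doomsday.
In September the doomsday date is Sep 5.
Sep 5 is the doomsday itself: Wednesday.

Wednesday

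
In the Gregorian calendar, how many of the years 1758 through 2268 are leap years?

124

Multiples of 4 in [1758,2268]: 128.
Of those, multiples of 100: 5 (not leap unless ÷400).
Multiples of 400: 1.
Leap years = 128 − 5 + 1 = 124.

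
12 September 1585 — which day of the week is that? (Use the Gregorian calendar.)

Doomsday rule: the anchor day for the 1500s is Wednesday. For year 85: 85÷12 = 7 r 1, and 1÷4 = 0, so 7+1+0 = 8.
Wednesday + 8 ≡ Thursday — that's 1585's doomsday.
In September the doomsday date is Sep 5.
Sep 12 is 7 days after Sep 5; 7 mod 7 = 0, so Thursday + 0 = Thursday.

Thursday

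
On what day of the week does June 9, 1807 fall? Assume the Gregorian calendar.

Tuesday

Doomsday rule: the anchor day for the 1800s is Friday. For year 07: 7÷12 = 0 r 7, and 7÷4 = 1, so 0+7+1 = 8.
Friday + 8 ≡ Saturday — that's 1807's doomsday.
In June the doomsday date is Jun 6.
Jun 9 is 3 days after Jun 6; 3 mod 7 = 3, so Saturday + 3 = Tuesday.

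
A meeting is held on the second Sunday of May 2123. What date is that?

May 9, 2123

May 1, 2123 is a Saturday.
The first Sunday is therefore May 2 (1 days later).
The second Sunday is 2 + 1×7 = May 9.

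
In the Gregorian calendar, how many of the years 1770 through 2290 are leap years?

Multiples of 4 in [1770,2290]: 130.
Of those, multiples of 100: 5 (not leap unless ÷400).
Multiples of 400: 1.
Leap years = 130 − 5 + 1 = 126.

126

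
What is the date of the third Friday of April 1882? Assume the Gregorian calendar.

April 1, 1882 is a Saturday.
The first Friday is therefore April 7 (6 days later).
The third Friday is 7 + 2×7 = April 21.

April 21, 1882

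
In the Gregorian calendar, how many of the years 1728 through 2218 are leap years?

119

Multiples of 4 in [1728,2218]: 123.
Of those, multiples of 100: 5 (not leap unless ÷400).
Multiples of 400: 1.
Leap years = 123 − 5 + 1 = 119.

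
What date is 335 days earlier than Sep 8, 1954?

October 8, 1953

−8 → Aug 31, 1954 (end of Aug, 31 days; 327 left).
−31 → Jul 31, 1954 (end of Jul, 31 days; 296 left).
−31 → Jun 30, 1954 (end of Jun, 30 days; 265 left).
−30 → May 31, 1954 (end of May, 31 days; 235 left).
−31 → Apr 30, 1954 (end of Apr, 30 days; 204 left).
−30 → Mar 31, 1954 (end of Mar, 31 days; 174 left).
−31 → Feb 28, 1954 (end of Feb, 28 days; 143 left).
−28 → Jan 31, 1954 (end of Jan, 31 days; 115 left).
−31 → Dec 31, 1953 (end of Dec, 31 days; 84 left).
−31 → Nov 30, 1953 (end of Nov, 30 days; 53 left).
−30 → Oct 31, 1953 (end of Oct, 31 days; 23 left).
−23 → Oct 8, 1953.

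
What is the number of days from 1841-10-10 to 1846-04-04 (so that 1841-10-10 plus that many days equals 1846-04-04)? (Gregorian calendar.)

Oct 10, 1841 → Oct 10, 1842: 365 days.
Oct 10, 1842 → Oct 10, 1843: 365 days.
Oct 10, 1843 → Oct 10, 1844: 366 days (Feb 29, 1844 is in that span).
Oct 10, 1844 → Oct 10, 1845: 365 days.
Oct 10, 1845 → Nov 10, 1845: 31 days (October has 31).
Nov 10, 1845 → Dec 10, 1845: 30 days (November has 30).
Dec 10, 1845 → Jan 10, 1846: 31 days (December has 31).
Jan 10, 1846 → Feb 10, 1846: 31 days (January has 31).
Feb 10, 1846 → Mar 10, 1846: 28 days (February has 28).
Mar 10, 1846 → Apr 4, 1846: 25 days.
Total: 1637 days.

1637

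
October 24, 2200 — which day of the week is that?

Friday

Doomsday rule: the anchor day for the 2200s is Friday. For year 00: 0÷12 = 0 r 0, and 0÷4 = 0, so 0+0+0 = 0.
Friday + 0 ≡ Friday — that's 2200's doomsday.
In October the doomsday date is Oct 10.
Oct 24 is 14 days after Oct 10; 14 mod 7 = 0, so Friday + 0 = Friday.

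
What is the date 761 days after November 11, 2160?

December 12, 2162

+365 (one year) → Nov 11, 2161 (396 left).
Nov has 30 days: +20 → Dec 1, 2161 (376 left).
Dec has 31 days: +31 → Jan 1, 2162 (345 left).
Jan has 31 days: +31 → Feb 1, 2162 (314 left).
Feb has 28 days: +28 → Mar 1, 2162 (286 left).
Mar has 31 days: +31 → Apr 1, 2162 (255 left).
Apr has 30 days: +30 → May 1, 2162 (225 left).
May has 31 days: +31 → Jun 1, 2162 (194 left).
Jun has 30 days: +30 → Jul 1, 2162 (164 left).
Jul has 31 days: +31 → Aug 1, 2162 (133 left).
Aug has 31 days: +31 → Sep 1, 2162 (102 left).
Sep has 30 days: +30 → Oct 1, 2162 (72 left).
Oct has 31 days: +31 → Nov 1, 2162 (41 left).
Nov has 30 days: +30 → Dec 1, 2162 (11 left).
+11 → Dec 12, 2162.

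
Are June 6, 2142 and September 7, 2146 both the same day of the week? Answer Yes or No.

From Jun 6, 2142 to Sep 7, 2146 is 1554 days.
1554 mod 7 = 0, so they are the same weekday.
(Jun 6, 2142 is a Wednesday; Sep 7, 2146 is a Wednesday.)

Yes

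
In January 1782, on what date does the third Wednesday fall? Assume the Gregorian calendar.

January 16, 1782

January 1, 1782 is a Tuesday.
The first Wednesday is therefore January 2 (1 days later).
The third Wednesday is 2 + 2×7 = January 16.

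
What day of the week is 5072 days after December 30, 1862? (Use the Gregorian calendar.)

First find the weekday of Dec 30, 1862. Doomsday rule: the anchor day for the 1800s is Friday. For year 62: 62÷12 = 5 r 2, and 2÷4 = 0, so 5+2+0 = 7.
Friday + 7 ≡ Friday — that's 1862's doomsday.
In December the doomsday date is Dec 12.
Dec 30 is 18 days after Dec 12; 18 mod 7 = 4, so Friday + 4 = Tuesday.
5072 mod 7 = 4, so 5072 days after a Tuesday is Tuesday + 4 = Saturday.

Saturday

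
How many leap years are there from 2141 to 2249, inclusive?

26

Multiples of 4 in [2141,2249]: 27.
Of those, multiples of 100: 1 (not leap unless ÷400).
Multiples of 400: 0.
Leap years = 27 − 1 + 0 = 26.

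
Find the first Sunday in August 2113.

August 6, 2113

August 1, 2113 is a Tuesday.
The first Sunday is therefore August 6 (5 days later).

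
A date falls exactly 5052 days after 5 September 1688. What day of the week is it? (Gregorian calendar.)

Friday

Sep 5, 1688 is a Sunday.
5052 mod 7 = 5, so 5052 days after a Sunday is Sunday + 5 = Friday.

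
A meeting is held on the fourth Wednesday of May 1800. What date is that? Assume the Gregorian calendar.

May 28, 1800

May 1, 1800 is a Thursday.
The first Wednesday is therefore May 7 (6 days later).
The fourth Wednesday is 7 + 3×7 = May 28.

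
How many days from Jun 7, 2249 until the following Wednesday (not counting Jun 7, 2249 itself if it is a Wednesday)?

Jun 7, 2249 is a Thursday.
From Thursday to the next Wednesday is 6 days.

6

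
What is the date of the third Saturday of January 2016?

January 16, 2016

January 1, 2016 is a Friday.
The first Saturday is therefore January 2 (1 days later).
The third Saturday is 2 + 2×7 = January 16.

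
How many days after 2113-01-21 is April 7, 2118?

Jan 21, 2113 → Jan 21, 2114: 365 days.
Jan 21, 2114 → Jan 21, 2115: 365 days.
Jan 21, 2115 → Jan 21, 2116: 365 days.
Jan 21, 2116 → Jan 21, 2117: 366 days (Feb 29, 2116 is in that span).
Jan 21, 2117 → Jan 21, 2118: 365 days.
Jan 21, 2118 → Feb 21, 2118: 31 days (January has 31).
Feb 21, 2118 → Mar 21, 2118: 28 days (February has 28).
Mar 21, 2118 → Apr 7, 2118: 17 days.
Total: 1902 days.

1902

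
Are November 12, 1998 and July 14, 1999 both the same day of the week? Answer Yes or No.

From Nov 12, 1998 to Jul 14, 1999 is 244 days.
244 mod 7 = 6, so they are different weekdays.
(Nov 12, 1998 is a Thursday; Jul 14, 1999 is a Wednesday.)

No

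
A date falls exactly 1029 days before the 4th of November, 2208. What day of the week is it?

Friday

Nov 4, 2208 is a Friday.
1029 mod 7 = 0, so 1029 days before a Friday is Friday − 0 = Friday.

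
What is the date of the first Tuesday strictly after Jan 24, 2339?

Jan 24, 2339 is a Tuesday.
From Tuesday to the next Tuesday is 7 days.
Jan 24, 2339 + 7 = Jan 31, 2339.

January 31, 2339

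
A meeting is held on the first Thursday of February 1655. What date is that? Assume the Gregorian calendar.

February 1, 1655 is a Monday.
The first Thursday is therefore February 4 (3 days later).

February 4, 1655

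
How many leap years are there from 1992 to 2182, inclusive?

47

Multiples of 4 in [1992,2182]: 48.
Of those, multiples of 100: 2 (not leap unless ÷400).
Multiples of 400: 1.
Leap years = 48 − 2 + 1 = 47.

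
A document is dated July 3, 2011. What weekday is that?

Sunday

Doomsday rule: the anchor day for the 2000s is Tuesday. For year 11: 11÷12 = 0 r 11, and 11÷4 = 2, so 0+11+2 = 13.
Tuesday + 13 ≡ Monday — that's 2011's doomsday.
In July the doomsday date is Jul 11.
Jul 3 is 8 days before Jul 11; 8 mod 7 = 1, so Monday − 1 = Sunday.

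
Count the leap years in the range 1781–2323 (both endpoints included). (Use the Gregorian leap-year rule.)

130

Multiples of 4 in [1781,2323]: 135.
Of those, multiples of 100: 6 (not leap unless ÷400).
Multiples of 400: 1.
Leap years = 135 − 6 + 1 = 130.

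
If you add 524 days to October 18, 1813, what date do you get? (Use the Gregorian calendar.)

March 26, 1815

+365 (one year) → Oct 18, 1814 (159 left).
Oct has 31 days: +14 → Nov 1, 1814 (145 left).
Nov has 30 days: +30 → Dec 1, 1814 (115 left).
Dec has 31 days: +31 → Jan 1, 1815 (84 left).
Jan has 31 days: +31 → Feb 1, 1815 (53 left).
Feb has 28 days: +28 → Mar 1, 1815 (25 left).
+25 → Mar 26, 1815.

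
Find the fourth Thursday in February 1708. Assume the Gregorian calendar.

February 1, 1708 is a Wednesday.
The first Thursday is therefore February 2 (1 days later).
The fourth Thursday is 2 + 3×7 = February 23.

February 23, 1708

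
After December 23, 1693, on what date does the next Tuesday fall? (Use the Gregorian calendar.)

December 29, 1693

Dec 23, 1693 is a Wednesday.
From Wednesday to the next Tuesday is 6 days.
Dec 23, 1693 + 6 = Dec 29, 1693.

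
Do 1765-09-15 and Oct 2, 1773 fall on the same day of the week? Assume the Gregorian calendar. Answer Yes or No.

From Sep 15, 1765 to Oct 2, 1773 is 2939 days.
2939 mod 7 = 6, so they are different weekdays.
(Sep 15, 1765 is a Sunday; Oct 2, 1773 is a Saturday.)

No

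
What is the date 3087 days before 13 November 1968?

−366 (one year; includes Feb 29, 1968) → Nov 13, 1967 (2721 left).
−365 (one year) → Nov 13, 1966 (2356 left).
−365 (one year) → Nov 13, 1965 (1991 left).
−365 (one year) → Nov 13, 1964 (1626 left).
−366 (one year; includes Feb 29, 1964) → Nov 13, 1963 (1260 left).
−365 (one year) → Nov 13, 1962 (895 left).
−365 (one year) → Nov 13, 1961 (530 left).
−365 (one year) → Nov 13, 1960 (165 left).
−13 → Oct 31, 1960 (end of Oct, 31 days; 152 left).
−31 → Sep 30, 1960 (end of Sep, 30 days; 121 left).
−30 → Aug 31, 1960 (end of Aug, 31 days; 91 left).
−31 → Jul 31, 1960 (end of Jul, 31 days; 60 left).
−31 → Jun 30, 1960 (end of Jun, 30 days; 29 left).
−29 → Jun 1, 1960.

June 1, 1960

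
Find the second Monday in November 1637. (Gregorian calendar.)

November 9, 1637

November 1, 1637 is a Sunday.
The first Monday is therefore November 2 (1 days later).
The second Monday is 2 + 1×7 = November 9.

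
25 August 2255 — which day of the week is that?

Doomsday rule: the anchor day for the 2200s is Friday. For year 55: 55÷12 = 4 r 7, and 7÷4 = 1, so 4+7+1 = 12.
Friday + 12 ≡ Wednesday — that's 2255's doomsday.
In August the doomsday date is Aug 8.
Aug 25 is 17 days after Aug 8; 17 mod 7 = 3, so Wednesday + 3 = Saturday.

Saturday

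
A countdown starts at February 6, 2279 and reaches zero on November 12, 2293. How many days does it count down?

Feb 6, 2279 → Feb 6, 2280: 365 days.
Feb 6, 2280 → Feb 6, 2281: 366 days (Feb 29, 2280 is in that span).
Feb 6, 2281 → Feb 6, 2282: 365 days.
Feb 6, 2282 → Feb 6, 2283: 365 days.
Feb 6, 2283 → Feb 6, 2284: 365 days.
Feb 6, 2284 → Feb 6, 2285: 366 days (Feb 29, 2284 is in that span).
Feb 6, 2285 → Feb 6, 2286: 365 days.
Feb 6, 2286 → Feb 6, 2287: 365 days.
Feb 6, 2287 → Feb 6, 2288: 365 days.
Feb 6, 2288 → Feb 6, 2289: 366 days (Feb 29, 2288 is in that span).
Feb 6, 2289 → Feb 6, 2290: 365 days.
Feb 6, 2290 → Feb 6, 2291: 365 days.
Feb 6, 2291 → Feb 6, 2292: 365 days.
Feb 6, 2292 → Feb 6, 2293: 366 days (Feb 29, 2292 is in that span).
Feb 6, 2293 → Mar 6, 2293: 28 days (February has 28).
Mar 6, 2293 → Apr 6, 2293: 31 days (March has 31).
Apr 6, 2293 → May 6, 2293: 30 days (April has 30).
May 6, 2293 → Jun 6, 2293: 31 days (May has 31).
Jun 6, 2293 → Jul 6, 2293: 30 days (June has 30).
Jul 6, 2293 → Aug 6, 2293: 31 days (July has 31).
Aug 6, 2293 → Sep 6, 2293: 31 days (August has 31).
Sep 6, 2293 → Oct 6, 2293: 30 days (September has 30).
Oct 6, 2293 → Nov 6, 2293: 31 days (October has 31).
Nov 6, 2293 → Nov 12, 2293: 6 days.
Total: 5393 days.

5393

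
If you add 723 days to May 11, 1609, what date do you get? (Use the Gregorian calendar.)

+365 (one year) → May 11, 1610 (358 left).
May has 31 days: +21 → Jun 1, 1610 (337 left).
Jun has 30 days: +30 → Jul 1, 1610 (307 left).
Jul has 31 days: +31 → Aug 1, 1610 (276 left).
Aug has 31 days: +31 → Sep 1, 1610 (245 left).
Sep has 30 days: +30 → Oct 1, 1610 (215 left).
Oct has 31 days: +31 → Nov 1, 1610 (184 left).
Nov has 30 days: +30 → Dec 1, 1610 (154 left).
Dec has 31 days: +31 → Jan 1, 1611 (123 left).
Jan has 31 days: +31 → Feb 1, 1611 (92 left).
Feb has 28 days: +28 → Mar 1, 1611 (64 left).
Mar has 31 days: +31 → Apr 1, 1611 (33 left).
Apr has 30 days: +30 → May 1, 1611 (3 left).
+3 → May 4, 1611.

May 4, 1611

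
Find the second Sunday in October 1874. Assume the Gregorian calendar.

October 1, 1874 is a Thursday.
The first Sunday is therefore October 4 (3 days later).
The second Sunday is 4 + 1×7 = October 11.

October 11, 1874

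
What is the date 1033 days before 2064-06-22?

−366 (one year; includes Feb 29, 2064) → Jun 22, 2063 (667 left).
−365 (one year) → Jun 22, 2062 (302 left).
−22 → May 31, 2062 (end of May, 31 days; 280 left).
−31 → Apr 30, 2062 (end of Apr, 30 days; 249 left).
−30 → Mar 31, 2062 (end of Mar, 31 days; 219 left).
−31 → Feb 28, 2062 (end of Feb, 28 days; 188 left).
−28 → Jan 31, 2062 (end of Jan, 31 days; 160 left).
−31 → Dec 31, 2061 (end of Dec, 31 days; 129 left).
−31 → Nov 30, 2061 (end of Nov, 30 days; 98 left).
−30 → Oct 31, 2061 (end of Oct, 31 days; 68 left).
−31 → Sep 30, 2061 (end of Sep, 30 days; 37 left).
−30 → Aug 31, 2061 (end of Aug, 31 days; 7 left).
−7 → Aug 24, 2061.

August 24, 2061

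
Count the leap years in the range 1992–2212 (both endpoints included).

54

Multiples of 4 in [1992,2212]: 56.
Of those, multiples of 100: 3 (not leap unless ÷400).
Multiples of 400: 1.
Leap years = 56 − 3 + 1 = 54.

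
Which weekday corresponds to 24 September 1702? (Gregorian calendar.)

Sunday

Doomsday rule: the anchor day for the 1700s is Sunday. For year 02: 2÷12 = 0 r 2, and 2÷4 = 0, so 0+2+0 = 2.
Sunday + 2 ≡ Tuesday — that's 1702's doomsday.
In September the doomsday date is Sep 5.
Sep 24 is 19 days after Sep 5; 19 mod 7 = 5, so Tuesday + 5 = Sunday.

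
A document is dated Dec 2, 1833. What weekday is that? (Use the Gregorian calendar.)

Doomsday rule: the anchor day for the 1800s is Friday. For year 33: 33÷12 = 2 r 9, and 9÷4 = 2, so 2+9+2 = 13.
Friday + 13 ≡ Thursday — that's 1833's doomsday.
In December the doomsday date is Dec 12.
Dec 2 is 10 days before Dec 12; 10 mod 7 = 3, so Thursday − 3 = Monday.

Monday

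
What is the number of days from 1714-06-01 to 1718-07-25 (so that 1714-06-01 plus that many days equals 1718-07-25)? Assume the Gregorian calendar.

Jun 1, 1714 → Jun 1, 1715: 365 days.
Jun 1, 1715 → Jun 1, 1716: 366 days (Feb 29, 1716 is in that span).
Jun 1, 1716 → Jun 1, 1717: 365 days.
Jun 1, 1717 → Jun 1, 1718: 365 days.
Jun 1, 1718 → Jul 1, 1718: 30 days (June has 30).
Jul 1, 1718 → Jul 25, 1718: 24 days.
Total: 1515 days.

1515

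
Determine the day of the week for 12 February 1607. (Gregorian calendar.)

Monday

Doomsday rule: the anchor day for the 1600s is Tuesday. For year 07: 7÷12 = 0 r 7, and 7÷4 = 1, so 0+7+1 = 8.
Tuesday + 8 ≡ Wednesday — that's 1607's doomsday.
In February the doomsday date is Feb 28 (1607 is not a leap year).
Feb 12 is 16 days before Feb 28; 16 mod 7 = 2, so Wednesday − 2 = Monday.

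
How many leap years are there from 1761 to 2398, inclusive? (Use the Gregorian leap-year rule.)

Multiples of 4 in [1761,2398]: 159.
Of those, multiples of 100: 6 (not leap unless ÷400).
Multiples of 400: 1.
Leap years = 159 − 6 + 1 = 154.

154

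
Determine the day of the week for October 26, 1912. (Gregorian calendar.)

Saturday

Doomsday rule: the anchor day for the 1900s is Wednesday. For year 12: 12÷12 = 1 r 0, and 0÷4 = 0, so 1+0+0 = 1.
Wednesday + 1 ≡ Thursday — that's 1912's doomsday.
In October the doomsday date is Oct 10.
Oct 26 is 16 days after Oct 10; 16 mod 7 = 2, so Thursday + 2 = Saturday.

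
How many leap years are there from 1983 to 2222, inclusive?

58

Multiples of 4 in [1983,2222]: 60.
Of those, multiples of 100: 3 (not leap unless ÷400).
Multiples of 400: 1.
Leap years = 60 − 3 + 1 = 58.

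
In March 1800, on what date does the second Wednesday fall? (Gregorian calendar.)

March 1, 1800 is a Saturday.
The first Wednesday is therefore March 5 (4 days later).
The second Wednesday is 5 + 1×7 = March 12.

March 12, 1800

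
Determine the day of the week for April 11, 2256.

Friday

Doomsday rule: the anchor day for the 2200s is Friday. For year 56: 56÷12 = 4 r 8, and 8÷4 = 2, so 4+8+2 = 14.
Friday + 14 ≡ Friday — that's 2256's doomsday.
In April the doomsday date is Apr 4.
Apr 11 is 7 days after Apr 4; 7 mod 7 = 0, so Friday + 0 = Friday.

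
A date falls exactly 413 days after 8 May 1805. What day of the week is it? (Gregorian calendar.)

Wednesday

First find the weekday of May 8, 1805. Doomsday rule: the anchor day for the 1800s is Friday. For year 05: 5÷12 = 0 r 5, and 5÷4 = 1, so 0+5+1 = 6.
Friday + 6 ≡ Thursday — that's 1805's doomsday.
In May the doomsday date is May 9.
May 8 is 1 day before May 9; 1 mod 7 = 1, so Thursday − 1 = Wednesday.
413 mod 7 = 0, so 413 days after a Wednesday is Wednesday + 0 = Wednesday.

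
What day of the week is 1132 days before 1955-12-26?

Wednesday

First find the weekday of Dec 26, 1955. Doomsday rule: the anchor day for the 1900s is Wednesday. For year 55: 55÷12 = 4 r 7, and 7÷4 = 1, so 4+7+1 = 12.
Wednesday + 12 ≡ Monday — that's 1955's doomsday.
In December the doomsday date is Dec 12.
Dec 26 is 14 days after Dec 12; 14 mod 7 = 0, so Monday + 0 = Monday.
1132 mod 7 = 5, so 1132 days before a Monday is Monday − 5 = Wednesday.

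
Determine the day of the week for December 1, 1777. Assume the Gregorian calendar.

Doomsday rule: the anchor day for the 1700s is Sunday. For year 77: 77÷12 = 6 r 5, and 5÷4 = 1, so 6+5+1 = 12.
Sunday + 12 ≡ Friday — that's 1777's doomsday.
In December the doomsday date is Dec 12.
Dec 1 is 11 days before Dec 12; 11 mod 7 = 4, so Friday − 4 = Monday.

Monday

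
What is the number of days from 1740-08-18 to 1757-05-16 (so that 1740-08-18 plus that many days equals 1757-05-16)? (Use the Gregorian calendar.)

6115

Aug 18, 1740 → Aug 18, 1741: 365 days.
Aug 18, 1741 → Aug 18, 1742: 365 days.
Aug 18, 1742 → Aug 18, 1743: 365 days.
Aug 18, 1743 → Aug 18, 1744: 366 days (Feb 29, 1744 is in that span).
Aug 18, 1744 → Aug 18, 1745: 365 days.
Aug 18, 1745 → Aug 18, 1746: 365 days.
Aug 18, 1746 → Aug 18, 1747: 365 days.
Aug 18, 1747 → Aug 18, 1748: 366 days (Feb 29, 1748 is in that span).
Aug 18, 1748 → Aug 18, 1749: 365 days.
Aug 18, 1749 → Aug 18, 1750: 365 days.
Aug 18, 1750 → Aug 18, 1751: 365 days.
Aug 18, 1751 → Aug 18, 1752: 366 days (Feb 29, 1752 is in that span).
Aug 18, 1752 → Aug 18, 1753: 365 days.
Aug 18, 1753 → Aug 18, 1754: 365 days.
Aug 18, 1754 → Aug 18, 1755: 365 days.
Aug 18, 1755 → Aug 18, 1756: 366 days (Feb 29, 1756 is in that span).
Aug 18, 1756 → Sep 18, 1756: 31 days (August has 31).
Sep 18, 1756 → Oct 18, 1756: 30 days (September has 30).
Oct 18, 1756 → Nov 18, 1756: 31 days (October has 31).
Nov 18, 1756 → Dec 18, 1756: 30 days (November has 30).
Dec 18, 1756 → Jan 18, 1757: 31 days (December has 31).
Jan 18, 1757 → Feb 18, 1757: 31 days (January has 31).
Feb 18, 1757 → Mar 18, 1757: 28 days (February has 28).
Mar 18, 1757 → Apr 18, 1757: 31 days (March has 31).
Apr 18, 1757 → May 16, 1757: 28 days.
Total: 6115 days.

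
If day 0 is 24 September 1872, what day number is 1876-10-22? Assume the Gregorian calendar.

Sep 24, 1872 → Sep 24, 1873: 365 days.
Sep 24, 1873 → Sep 24, 1874: 365 days.
Sep 24, 1874 → Sep 24, 1875: 365 days.
Sep 24, 1875 → Oct 24, 1875: 30 days (September has 30).
Oct 24, 1875 → Nov 24, 1875: 31 days (October has 31).
Nov 24, 1875 → Dec 24, 1875: 30 days (November has 30).
Dec 24, 1875 → Jan 24, 1876: 31 days (December has 31).
Jan 24, 1876 → Feb 24, 1876: 31 days (January has 31).
Feb 24, 1876 → Mar 24, 1876: 29 days (February has 29).
Mar 24, 1876 → Apr 24, 1876: 31 days (March has 31).
Apr 24, 1876 → May 24, 1876: 30 days (April has 30).
May 24, 1876 → Jun 24, 1876: 31 days (May has 31).
Jun 24, 1876 → Jul 24, 1876: 30 days (June has 30).
Jul 24, 1876 → Aug 24, 1876: 31 days (July has 31).
Aug 24, 1876 → Sep 24, 1876: 31 days (August has 31).
Sep 24, 1876 → Oct 22, 1876: 28 days.
Total: 1489 days.

1489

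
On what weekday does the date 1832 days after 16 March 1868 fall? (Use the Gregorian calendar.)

First find the weekday of Mar 16, 1868. Doomsday rule: the anchor day for the 1800s is Friday. For year 68: 68÷12 = 5 r 8, and 8÷4 = 2, so 5+8+2 = 15.
Friday + 15 ≡ Saturday — that's 1868's doomsday.
In March the doomsday date is Mar 14.
Mar 16 is 2 days after Mar 14; 2 mod 7 = 2, so Saturday + 2 = Monday.
1832 mod 7 = 5, so 1832 days after a Monday is Monday + 5 = Saturday.

Saturday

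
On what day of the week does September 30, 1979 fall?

Doomsday rule: the anchor day for the 1900s is Wednesday. For year 79: 79÷12 = 6 r 7, and 7÷4 = 1, so 6+7+1 = 14.
Wednesday + 14 ≡ Wednesday — that's 1979's doomsday.
In September the doomsday date is Sep 5.
Sep 30 is 25 days after Sep 5; 25 mod 7 = 4, so Wednesday + 4 = Sunday.

Sunday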